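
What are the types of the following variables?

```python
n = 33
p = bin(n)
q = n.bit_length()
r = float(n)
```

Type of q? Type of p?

int.bit_length() returns int; bin() returns str

int, str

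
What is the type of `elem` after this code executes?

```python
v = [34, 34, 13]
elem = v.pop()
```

list.pop() returns the popped element (int here)

int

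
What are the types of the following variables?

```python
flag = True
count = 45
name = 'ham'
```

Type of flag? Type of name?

flag is bool; name is str

bool, str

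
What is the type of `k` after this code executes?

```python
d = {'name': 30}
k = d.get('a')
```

dict.get() returns None when key 'a' is not found and no default given

NoneType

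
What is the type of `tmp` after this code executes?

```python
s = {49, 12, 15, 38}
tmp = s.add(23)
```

set.add() returns None (mutates in place)

NoneType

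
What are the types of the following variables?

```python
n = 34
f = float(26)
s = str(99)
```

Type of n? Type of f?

n is int; f is float

int, float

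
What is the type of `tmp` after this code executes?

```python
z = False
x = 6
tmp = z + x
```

bool + int returns int (False is 0, so 0 + 6 = 6)

int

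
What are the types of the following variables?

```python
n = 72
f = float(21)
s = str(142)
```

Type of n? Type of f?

n is int; f is float

int, float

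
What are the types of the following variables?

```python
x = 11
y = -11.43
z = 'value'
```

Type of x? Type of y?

x is int; y is float

int, float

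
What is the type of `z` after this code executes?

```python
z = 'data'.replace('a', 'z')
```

str.replace() returns str

str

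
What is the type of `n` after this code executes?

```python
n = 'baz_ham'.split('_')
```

str.split() returns list

list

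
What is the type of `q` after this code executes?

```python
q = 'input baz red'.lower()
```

str.lower() returns str

str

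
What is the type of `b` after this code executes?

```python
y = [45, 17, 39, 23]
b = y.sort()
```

list.sort() returns None (sorts in place)

NoneType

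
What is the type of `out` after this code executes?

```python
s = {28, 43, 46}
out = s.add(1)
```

set.add() returns None (mutates in place)

NoneType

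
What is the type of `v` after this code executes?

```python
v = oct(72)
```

oct() returns str representation

str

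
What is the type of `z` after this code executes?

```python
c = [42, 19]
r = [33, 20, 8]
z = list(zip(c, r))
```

list(zip(...)) returns a list of tuples

list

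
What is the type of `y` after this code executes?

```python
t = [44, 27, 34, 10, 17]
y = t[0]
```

Indexing a list of ints returns int (t[0] = 44)

int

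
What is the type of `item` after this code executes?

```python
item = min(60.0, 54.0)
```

min() of floats returns float

float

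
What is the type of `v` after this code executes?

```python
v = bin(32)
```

bin() returns str representation

str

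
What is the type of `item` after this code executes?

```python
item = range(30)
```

range() returns a range object

range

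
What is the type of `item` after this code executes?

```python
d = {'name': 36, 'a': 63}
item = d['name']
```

Accessing dict[str, int] with key 'name' returns int value 36

int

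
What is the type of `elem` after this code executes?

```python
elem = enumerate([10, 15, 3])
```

enumerate() returns an enumerate iterator object

enumerate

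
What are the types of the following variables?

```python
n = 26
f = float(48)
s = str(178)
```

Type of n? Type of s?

n is int; s is str

int, str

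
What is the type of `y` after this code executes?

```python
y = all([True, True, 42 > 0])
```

all() returns bool

bool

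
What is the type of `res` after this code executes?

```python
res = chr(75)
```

chr() returns str (single character)

str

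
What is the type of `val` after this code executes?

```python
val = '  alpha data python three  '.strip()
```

str.strip() returns str

str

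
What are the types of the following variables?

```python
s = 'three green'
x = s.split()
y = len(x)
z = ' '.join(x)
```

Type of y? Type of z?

len() returns int; str.join() returns str

int, str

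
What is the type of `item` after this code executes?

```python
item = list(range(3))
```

list(range(...)) returns list

list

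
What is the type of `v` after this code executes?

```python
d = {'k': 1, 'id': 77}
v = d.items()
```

dict.items() returns a dict_items view

dict_items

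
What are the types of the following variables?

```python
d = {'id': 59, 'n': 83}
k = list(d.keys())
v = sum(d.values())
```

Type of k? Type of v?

list(...) returns list; sum of int values returns int

list, int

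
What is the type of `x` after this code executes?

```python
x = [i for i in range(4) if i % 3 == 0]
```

A list comprehension [...] produces a list

list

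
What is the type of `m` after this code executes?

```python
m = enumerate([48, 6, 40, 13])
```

enumerate() returns an enumerate iterator object

enumerate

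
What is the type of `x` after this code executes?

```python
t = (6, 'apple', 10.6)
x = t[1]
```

Index 1 of tuple is 'apple' which is str

str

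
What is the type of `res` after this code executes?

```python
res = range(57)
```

range() returns a range object

range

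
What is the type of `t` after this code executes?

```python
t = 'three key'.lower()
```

str.lower() returns str

str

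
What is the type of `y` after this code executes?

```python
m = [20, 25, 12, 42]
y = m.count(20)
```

list.count() returns int

int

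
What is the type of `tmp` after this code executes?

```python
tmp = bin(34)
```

bin() returns str representation

str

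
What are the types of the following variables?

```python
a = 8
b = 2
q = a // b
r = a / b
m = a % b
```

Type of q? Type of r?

int // int returns int; int / int returns float

int, float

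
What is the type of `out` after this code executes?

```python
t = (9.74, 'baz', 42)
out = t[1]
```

Index 1 of tuple is 'baz' which is str

str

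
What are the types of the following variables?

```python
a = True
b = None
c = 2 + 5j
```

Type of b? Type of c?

b is NoneType; c is complex

NoneType, complex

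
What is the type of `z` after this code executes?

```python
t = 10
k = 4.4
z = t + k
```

int + float returns float (10 + 4.4 = 14.4)

float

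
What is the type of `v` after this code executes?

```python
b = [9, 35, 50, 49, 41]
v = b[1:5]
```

Slicing a list always returns a list

list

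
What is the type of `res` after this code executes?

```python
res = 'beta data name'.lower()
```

str.lower() returns str

str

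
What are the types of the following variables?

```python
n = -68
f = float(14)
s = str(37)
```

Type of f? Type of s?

f is float; s is str

float, str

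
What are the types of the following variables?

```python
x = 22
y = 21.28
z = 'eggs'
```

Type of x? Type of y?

x is int; y is float

int, float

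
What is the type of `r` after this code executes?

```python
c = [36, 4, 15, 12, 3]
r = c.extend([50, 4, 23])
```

list.extend() returns None

NoneType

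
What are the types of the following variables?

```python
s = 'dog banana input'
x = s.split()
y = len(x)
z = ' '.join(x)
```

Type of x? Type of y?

str.split() returns list; len() returns int

list, int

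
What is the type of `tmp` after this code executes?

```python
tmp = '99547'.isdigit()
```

str.isdigit() returns bool

bool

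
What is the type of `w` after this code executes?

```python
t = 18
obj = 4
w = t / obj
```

int / int always returns float in Python 3 (18 / 4 = 4.5)

float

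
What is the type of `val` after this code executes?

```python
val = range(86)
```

range() returns a range object

range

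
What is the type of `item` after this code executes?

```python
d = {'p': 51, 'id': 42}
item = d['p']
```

Accessing dict[str, int] with key 'p' returns int value 51

int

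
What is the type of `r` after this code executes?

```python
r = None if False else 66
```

Ternary: condition is False, else branch (66) taken → int

int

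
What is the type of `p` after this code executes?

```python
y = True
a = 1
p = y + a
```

bool + int returns int (True is 1, so 1 + 1 = 2)

int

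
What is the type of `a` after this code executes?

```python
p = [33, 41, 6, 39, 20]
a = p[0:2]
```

Slicing a list always returns a list

list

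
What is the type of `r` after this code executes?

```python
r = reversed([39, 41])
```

reversed() on a list returns a list_reverseiterator

list_reverseiterator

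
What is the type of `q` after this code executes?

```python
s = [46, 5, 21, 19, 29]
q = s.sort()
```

list.sort() returns None (sorts in place)

NoneType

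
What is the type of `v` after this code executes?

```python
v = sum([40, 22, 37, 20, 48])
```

sum() of ints returns int

int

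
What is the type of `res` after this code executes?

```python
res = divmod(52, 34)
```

divmod() returns a tuple (quotient, remainder)

tuple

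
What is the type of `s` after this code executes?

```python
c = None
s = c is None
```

'is' comparison returns bool

bool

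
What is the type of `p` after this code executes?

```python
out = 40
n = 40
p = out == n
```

Equality comparison returns bool

bool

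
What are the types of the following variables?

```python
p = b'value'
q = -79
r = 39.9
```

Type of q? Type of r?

q is int; r is float

int, float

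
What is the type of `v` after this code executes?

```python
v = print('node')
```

print() returns None

NoneType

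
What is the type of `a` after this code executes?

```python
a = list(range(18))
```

list(range(...)) returns list

list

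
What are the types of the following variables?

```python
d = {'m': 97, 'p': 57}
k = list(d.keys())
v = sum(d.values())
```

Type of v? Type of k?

sum of int values returns int; list(...) returns list

int, list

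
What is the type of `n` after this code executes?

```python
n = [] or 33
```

'or' returns first truthy value (33, which is int)

int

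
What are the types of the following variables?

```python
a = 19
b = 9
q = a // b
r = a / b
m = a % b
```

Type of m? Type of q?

int % int returns int; int // int returns int

int, int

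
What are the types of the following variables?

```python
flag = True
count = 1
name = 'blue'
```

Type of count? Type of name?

count is int; name is str

int, str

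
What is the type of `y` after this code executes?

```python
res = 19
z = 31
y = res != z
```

Comparison operators return bool

bool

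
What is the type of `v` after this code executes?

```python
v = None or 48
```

'or' with None returns the other value (48, int)

int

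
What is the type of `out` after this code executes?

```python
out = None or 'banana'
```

'or' with None returns the other value ('banana', str)

str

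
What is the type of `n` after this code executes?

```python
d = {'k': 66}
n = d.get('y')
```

dict.get() returns None when key 'y' is not found and no default given

NoneType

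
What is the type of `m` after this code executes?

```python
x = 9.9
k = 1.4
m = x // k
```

float // float returns float (floor division preserves float type)

float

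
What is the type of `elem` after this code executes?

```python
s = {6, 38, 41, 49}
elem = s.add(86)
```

set.add() returns None (mutates in place)

NoneType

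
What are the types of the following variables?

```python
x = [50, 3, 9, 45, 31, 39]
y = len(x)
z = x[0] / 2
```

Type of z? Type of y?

int / int returns float; len() returns int

float, int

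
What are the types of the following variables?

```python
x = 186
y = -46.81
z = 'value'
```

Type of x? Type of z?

x is int; z is str

int, str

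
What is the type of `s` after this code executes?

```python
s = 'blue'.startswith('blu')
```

str.startswith() returns bool

bool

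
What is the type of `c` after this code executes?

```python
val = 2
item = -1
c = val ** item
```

int ** negative int returns float

float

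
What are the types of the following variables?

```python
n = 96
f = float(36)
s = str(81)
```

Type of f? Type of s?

f is float; s is str

float, str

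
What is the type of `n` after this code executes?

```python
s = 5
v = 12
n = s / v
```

int / int always returns float in Python 3 (5 / 12 = 0.416667)

float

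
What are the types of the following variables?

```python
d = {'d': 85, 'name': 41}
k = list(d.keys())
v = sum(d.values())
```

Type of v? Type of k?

sum of int values returns int; list(...) returns list

int, list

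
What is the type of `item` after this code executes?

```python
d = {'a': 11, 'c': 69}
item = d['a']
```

Accessing dict[str, int] with key 'a' returns int value 11

int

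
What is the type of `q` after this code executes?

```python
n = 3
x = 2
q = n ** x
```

int ** positive int returns int (3 ** 2 = 9)

int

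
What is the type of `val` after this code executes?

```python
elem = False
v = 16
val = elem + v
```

bool + int returns int (False is 0, so 0 + 16 = 16)

int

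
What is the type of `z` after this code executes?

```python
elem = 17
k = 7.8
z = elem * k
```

int * float returns float (17 * 7.8 = 132.6)

float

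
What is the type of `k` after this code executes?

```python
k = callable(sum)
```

callable() returns bool

bool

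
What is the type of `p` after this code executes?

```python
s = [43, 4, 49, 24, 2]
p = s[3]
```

Indexing a list of ints returns int (s[3] = 24)

int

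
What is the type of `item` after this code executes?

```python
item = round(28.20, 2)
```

round() with ndigits arg returns float

float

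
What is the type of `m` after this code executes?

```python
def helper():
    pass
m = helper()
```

A function with no return statement returns None

NoneType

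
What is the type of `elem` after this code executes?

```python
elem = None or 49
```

'or' with None returns the other value (49, int)

int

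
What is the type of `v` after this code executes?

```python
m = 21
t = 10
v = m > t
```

Comparison operators return bool

bool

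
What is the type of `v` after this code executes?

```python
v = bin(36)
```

bin() returns str representation

str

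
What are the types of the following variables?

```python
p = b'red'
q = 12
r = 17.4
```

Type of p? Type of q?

p is bytes; q is int

bytes, int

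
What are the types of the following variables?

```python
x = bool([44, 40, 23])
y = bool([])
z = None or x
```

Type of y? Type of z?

bool() returns bool; None or <bool> returns the bool

bool, bool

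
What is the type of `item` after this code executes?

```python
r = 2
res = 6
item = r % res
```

int % int returns int (2 % 6 = 2)

int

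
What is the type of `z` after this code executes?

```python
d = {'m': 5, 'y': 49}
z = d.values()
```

.values() returns a dict_values view object

dict_values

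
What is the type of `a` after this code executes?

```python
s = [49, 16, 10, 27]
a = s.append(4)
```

list.append() returns None (mutates in place)

NoneType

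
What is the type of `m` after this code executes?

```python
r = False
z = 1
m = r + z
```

bool + int returns int (False is 0, so 0 + 1 = 1)

int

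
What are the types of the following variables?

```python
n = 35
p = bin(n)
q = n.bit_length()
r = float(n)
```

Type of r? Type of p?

float() returns float; bin() returns str

float, str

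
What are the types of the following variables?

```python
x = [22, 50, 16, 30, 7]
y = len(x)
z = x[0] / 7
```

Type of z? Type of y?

int / int returns float; len() returns int

float, int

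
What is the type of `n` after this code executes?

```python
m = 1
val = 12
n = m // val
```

int // int returns int (1 // 12 = 0)

int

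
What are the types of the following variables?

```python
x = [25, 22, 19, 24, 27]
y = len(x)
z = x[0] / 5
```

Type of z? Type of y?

int / int returns float; len() returns int

float, int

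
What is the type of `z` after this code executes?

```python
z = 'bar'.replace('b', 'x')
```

str.replace() returns str

str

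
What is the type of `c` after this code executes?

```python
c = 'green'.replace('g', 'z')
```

str.replace() returns str

str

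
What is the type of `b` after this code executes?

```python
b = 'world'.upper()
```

str.upper() returns str

str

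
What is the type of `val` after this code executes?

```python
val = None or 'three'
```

'or' with None returns the other value ('three', str)

str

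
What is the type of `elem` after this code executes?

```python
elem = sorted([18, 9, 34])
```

sorted() always returns list

list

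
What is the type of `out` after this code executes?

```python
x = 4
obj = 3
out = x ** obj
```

int ** positive int returns int (4 ** 3 = 64)

int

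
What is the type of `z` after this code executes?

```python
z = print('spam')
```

print() returns None

NoneType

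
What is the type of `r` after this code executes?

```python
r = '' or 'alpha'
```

'or' returns first truthy value ('alpha', which is str)

str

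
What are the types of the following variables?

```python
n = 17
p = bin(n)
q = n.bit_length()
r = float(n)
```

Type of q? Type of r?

int.bit_length() returns int; float() returns float

int, float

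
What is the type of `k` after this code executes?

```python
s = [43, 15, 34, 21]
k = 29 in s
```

'in' operator returns bool

bool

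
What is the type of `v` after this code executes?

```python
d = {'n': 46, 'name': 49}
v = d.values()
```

.values() returns a dict_values view object

dict_values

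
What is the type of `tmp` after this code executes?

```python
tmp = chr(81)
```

chr() returns str (single character)

str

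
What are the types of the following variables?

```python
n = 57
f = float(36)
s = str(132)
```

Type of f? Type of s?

f is float; s is str

float, str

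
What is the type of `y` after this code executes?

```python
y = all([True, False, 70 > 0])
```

all() returns bool

bool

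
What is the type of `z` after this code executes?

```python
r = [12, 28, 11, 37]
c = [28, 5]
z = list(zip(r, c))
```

list(zip(...)) returns a list of tuples

list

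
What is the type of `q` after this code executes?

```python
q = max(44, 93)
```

max() of ints returns int

int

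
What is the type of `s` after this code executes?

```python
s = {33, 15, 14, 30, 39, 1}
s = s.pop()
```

Popping from a set of ints returns int

int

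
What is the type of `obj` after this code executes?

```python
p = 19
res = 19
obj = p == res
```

Equality comparison returns bool

bool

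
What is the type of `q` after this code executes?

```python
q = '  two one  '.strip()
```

str.strip() returns str

str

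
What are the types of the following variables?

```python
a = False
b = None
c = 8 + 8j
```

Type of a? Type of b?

a is bool; b is NoneType

bool, NoneType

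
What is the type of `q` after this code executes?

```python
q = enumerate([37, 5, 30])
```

enumerate() returns an enumerate iterator object

enumerate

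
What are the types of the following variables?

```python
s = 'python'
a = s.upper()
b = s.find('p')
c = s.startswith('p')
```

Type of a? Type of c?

str.upper() returns str; str.startswith() returns bool

str, bool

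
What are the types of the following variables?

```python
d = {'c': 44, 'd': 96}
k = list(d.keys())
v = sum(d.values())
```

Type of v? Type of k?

sum of int values returns int; list(...) returns list

int, list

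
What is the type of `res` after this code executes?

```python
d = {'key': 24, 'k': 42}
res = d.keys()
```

.keys() returns a dict_keys view object

dict_keys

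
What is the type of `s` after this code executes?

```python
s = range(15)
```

range() returns a range object

range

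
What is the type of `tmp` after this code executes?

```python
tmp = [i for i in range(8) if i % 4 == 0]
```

A list comprehension [...] produces a list

list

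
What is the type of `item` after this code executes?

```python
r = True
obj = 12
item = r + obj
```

bool + int returns int (True is 1, so 1 + 12 = 13)

int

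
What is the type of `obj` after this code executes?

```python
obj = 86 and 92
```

'and' returns the last value when all truthy (92, which is int)

int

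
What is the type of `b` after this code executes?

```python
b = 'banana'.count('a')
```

str.count() returns int

int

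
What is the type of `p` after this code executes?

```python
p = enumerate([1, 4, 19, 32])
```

enumerate() returns an enumerate iterator object

enumerate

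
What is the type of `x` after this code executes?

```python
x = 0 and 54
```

'and' returns the first falsy value (0, which is int)

int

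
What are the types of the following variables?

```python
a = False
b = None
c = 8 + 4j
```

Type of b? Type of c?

b is NoneType; c is complex

NoneType, complex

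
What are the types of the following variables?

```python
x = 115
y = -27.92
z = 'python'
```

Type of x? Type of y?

x is int; y is float

int, float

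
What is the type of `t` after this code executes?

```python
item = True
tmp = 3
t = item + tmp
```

bool + int returns int (True is 1, so 1 + 3 = 4)

int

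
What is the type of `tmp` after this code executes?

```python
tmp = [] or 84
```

'or' returns first truthy value (84, which is int)

int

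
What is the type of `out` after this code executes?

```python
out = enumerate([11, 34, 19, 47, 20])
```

enumerate() returns an enumerate iterator object

enumerate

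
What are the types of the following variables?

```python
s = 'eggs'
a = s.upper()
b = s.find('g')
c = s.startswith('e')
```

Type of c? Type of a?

str.startswith() returns bool; str.upper() returns str

bool, str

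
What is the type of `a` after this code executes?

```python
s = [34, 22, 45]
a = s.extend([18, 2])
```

list.extend() returns None

NoneType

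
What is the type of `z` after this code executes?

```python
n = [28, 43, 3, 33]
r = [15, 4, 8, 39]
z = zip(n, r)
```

zip() returns a zip iterator object

zip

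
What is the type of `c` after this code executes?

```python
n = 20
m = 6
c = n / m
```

int / int always returns float in Python 3 (20 / 6 = 3.33333)

float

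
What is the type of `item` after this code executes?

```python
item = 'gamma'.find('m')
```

str.find() returns int (index, or -1)

int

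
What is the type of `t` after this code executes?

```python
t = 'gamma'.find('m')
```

str.find() returns int (index, or -1)

int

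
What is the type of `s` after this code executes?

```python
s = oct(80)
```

oct() returns str representation

str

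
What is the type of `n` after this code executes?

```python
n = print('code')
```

print() returns None

NoneType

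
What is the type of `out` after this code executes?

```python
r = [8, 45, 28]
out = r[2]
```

Indexing a list of ints returns int (r[2] = 28)

int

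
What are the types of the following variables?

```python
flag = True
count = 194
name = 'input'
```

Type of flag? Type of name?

flag is bool; name is str

bool, str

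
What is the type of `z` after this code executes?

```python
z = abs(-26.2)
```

abs() of float returns float

float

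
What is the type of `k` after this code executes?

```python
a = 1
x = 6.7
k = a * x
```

int * float returns float (1 * 6.7 = 6.7)

float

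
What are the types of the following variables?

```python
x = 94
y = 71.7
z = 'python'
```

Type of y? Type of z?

y is float; z is str

float, str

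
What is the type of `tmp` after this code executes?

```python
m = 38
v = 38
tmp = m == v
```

Equality comparison returns bool

bool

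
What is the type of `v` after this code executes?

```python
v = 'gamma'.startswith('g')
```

str.startswith() returns bool

bool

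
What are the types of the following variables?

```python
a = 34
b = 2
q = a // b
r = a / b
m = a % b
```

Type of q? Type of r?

int // int returns int; int / int returns float

int, float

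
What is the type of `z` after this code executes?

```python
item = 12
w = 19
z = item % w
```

int % int returns int (12 % 19 = 12)

int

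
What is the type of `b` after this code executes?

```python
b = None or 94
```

'or' with None returns the other value (94, int)

int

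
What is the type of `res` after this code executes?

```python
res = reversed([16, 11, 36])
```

reversed() on a list returns a list_reverseiterator

list_reverseiterator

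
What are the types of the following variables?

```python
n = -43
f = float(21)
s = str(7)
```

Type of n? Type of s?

n is int; s is str

int, str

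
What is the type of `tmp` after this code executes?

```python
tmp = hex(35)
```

hex() returns str representation

str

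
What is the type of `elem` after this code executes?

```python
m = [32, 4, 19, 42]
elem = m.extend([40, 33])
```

list.extend() returns None

NoneType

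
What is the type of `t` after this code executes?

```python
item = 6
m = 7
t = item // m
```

int // int returns int (6 // 7 = 0)

int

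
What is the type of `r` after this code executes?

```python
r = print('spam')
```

print() returns None

NoneType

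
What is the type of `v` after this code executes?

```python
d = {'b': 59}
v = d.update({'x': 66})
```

dict.update() returns None

NoneType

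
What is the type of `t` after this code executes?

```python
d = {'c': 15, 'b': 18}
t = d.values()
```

.values() returns a dict_values view object

dict_values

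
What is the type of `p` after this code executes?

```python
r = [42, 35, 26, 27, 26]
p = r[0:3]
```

Slicing a list always returns a list

list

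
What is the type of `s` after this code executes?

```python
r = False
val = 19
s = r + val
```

bool + int returns int (False is 0, so 0 + 19 = 19)

int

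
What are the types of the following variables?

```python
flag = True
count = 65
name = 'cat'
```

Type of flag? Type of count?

flag is bool; count is int

bool, int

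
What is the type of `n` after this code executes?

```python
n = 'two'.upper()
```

str.upper() returns str

str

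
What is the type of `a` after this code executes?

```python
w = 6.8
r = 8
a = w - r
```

float - int returns float (6.8 - 8 = -1.2)

float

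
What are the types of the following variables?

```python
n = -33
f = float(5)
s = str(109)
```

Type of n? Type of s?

n is int; s is str

int, str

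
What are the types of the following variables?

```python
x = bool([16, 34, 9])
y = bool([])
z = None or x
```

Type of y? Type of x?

bool() returns bool; bool() returns bool

bool, bool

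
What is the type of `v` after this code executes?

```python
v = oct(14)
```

oct() returns str representation

str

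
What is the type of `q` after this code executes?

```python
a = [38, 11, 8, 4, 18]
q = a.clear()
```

list.clear() returns None

NoneType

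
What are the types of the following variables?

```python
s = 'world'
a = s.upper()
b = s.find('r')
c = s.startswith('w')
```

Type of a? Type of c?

str.upper() returns str; str.startswith() returns bool

str, bool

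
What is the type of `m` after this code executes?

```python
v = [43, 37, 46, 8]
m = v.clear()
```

list.clear() returns None

NoneType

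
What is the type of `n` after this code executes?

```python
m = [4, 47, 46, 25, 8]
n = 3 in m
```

'in' operator returns bool

bool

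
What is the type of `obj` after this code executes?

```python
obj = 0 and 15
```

'and' returns the first falsy value (0, which is int)

int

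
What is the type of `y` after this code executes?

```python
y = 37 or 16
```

'or' returns the first truthy value (37, which is int)

int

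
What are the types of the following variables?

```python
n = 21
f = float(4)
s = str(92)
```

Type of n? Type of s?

n is int; s is str

int, str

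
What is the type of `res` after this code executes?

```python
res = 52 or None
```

'or' returns first truthy value (52, int)

int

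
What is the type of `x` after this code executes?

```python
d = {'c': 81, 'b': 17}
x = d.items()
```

dict.items() returns a dict_items view

dict_items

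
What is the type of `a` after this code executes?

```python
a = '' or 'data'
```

'or' returns first truthy value ('data', which is str)

str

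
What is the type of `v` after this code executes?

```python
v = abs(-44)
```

abs() of int returns int

int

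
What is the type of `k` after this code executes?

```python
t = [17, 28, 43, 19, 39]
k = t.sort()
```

list.sort() returns None (sorts in place)

NoneType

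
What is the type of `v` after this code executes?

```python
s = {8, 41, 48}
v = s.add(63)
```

set.add() returns None (mutates in place)

NoneType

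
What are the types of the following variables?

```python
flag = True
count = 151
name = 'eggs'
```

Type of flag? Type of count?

flag is bool; count is int

bool, int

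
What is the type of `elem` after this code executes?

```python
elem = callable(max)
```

callable() returns bool

bool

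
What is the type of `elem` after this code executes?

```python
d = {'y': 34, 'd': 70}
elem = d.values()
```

.values() returns a dict_values view object

dict_values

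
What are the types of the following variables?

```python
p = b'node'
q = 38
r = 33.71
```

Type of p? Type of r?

p is bytes; r is float

bytes, float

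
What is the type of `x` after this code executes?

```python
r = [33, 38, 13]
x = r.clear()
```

list.clear() returns None

NoneType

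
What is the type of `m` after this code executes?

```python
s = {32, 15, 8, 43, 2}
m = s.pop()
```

Popping from a set of ints returns int

int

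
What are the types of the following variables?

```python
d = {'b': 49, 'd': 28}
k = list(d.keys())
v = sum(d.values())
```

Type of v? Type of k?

sum of int values returns int; list(...) returns list

int, list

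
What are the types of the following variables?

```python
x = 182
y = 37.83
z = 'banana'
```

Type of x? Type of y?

x is int; y is float

int, float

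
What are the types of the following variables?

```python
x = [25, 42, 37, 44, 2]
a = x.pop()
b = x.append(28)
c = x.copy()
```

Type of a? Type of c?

list.pop() returns the element (int); list.copy() returns list

int, list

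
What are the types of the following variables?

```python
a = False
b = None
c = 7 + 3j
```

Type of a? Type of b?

a is bool; b is NoneType

bool, NoneType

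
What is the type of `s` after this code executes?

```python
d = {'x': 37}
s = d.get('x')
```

dict.get() returns the value (int) when key is found

int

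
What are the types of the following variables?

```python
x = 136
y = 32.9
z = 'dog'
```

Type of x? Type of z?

x is int; z is str

int, str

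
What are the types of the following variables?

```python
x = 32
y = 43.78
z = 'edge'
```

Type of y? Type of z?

y is float; z is str

float, str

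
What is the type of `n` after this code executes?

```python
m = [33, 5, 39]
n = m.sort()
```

list.sort() returns None (sorts in place)

NoneType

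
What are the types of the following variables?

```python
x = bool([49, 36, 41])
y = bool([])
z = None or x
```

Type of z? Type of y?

None or <bool> returns the bool; bool() returns bool

bool, bool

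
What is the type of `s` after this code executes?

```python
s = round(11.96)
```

round() with no ndigits arg returns int

int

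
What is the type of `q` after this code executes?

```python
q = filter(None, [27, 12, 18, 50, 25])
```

filter() returns a filter iterator object

filter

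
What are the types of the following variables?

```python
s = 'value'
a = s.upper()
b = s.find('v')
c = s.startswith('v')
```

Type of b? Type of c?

str.find() returns int; str.startswith() returns bool

int, bool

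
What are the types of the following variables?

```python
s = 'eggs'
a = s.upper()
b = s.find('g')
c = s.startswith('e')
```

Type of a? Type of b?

str.upper() returns str; str.find() returns int

str, int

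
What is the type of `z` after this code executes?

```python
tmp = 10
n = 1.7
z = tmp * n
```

int * float returns float (10 * 1.7 = 17.0)

float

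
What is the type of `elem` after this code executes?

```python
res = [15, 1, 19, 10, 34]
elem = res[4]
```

Indexing a list of ints returns int (res[4] = 34)

int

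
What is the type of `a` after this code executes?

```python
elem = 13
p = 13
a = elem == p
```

Equality comparison returns bool

bool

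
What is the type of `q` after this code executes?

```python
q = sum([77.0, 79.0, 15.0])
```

sum() of floats returns float

float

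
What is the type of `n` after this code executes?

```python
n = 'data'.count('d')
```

str.count() returns int

int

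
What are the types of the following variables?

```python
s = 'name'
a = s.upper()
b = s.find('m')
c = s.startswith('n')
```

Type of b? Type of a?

str.find() returns int; str.upper() returns str

int, str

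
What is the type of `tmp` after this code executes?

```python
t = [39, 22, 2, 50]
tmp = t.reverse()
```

list.reverse() returns None

NoneType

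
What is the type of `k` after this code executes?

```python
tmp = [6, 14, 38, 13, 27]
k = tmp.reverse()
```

list.reverse() returns None

NoneType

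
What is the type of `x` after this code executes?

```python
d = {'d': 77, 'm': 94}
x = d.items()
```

dict.items() returns a dict_items view

dict_items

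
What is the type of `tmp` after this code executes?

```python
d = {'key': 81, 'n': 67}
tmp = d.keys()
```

.keys() returns a dict_keys view object

dict_keys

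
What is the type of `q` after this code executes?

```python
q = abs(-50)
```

abs() of int returns int

int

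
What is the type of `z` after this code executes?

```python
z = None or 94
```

'or' with None returns the other value (94, int)

int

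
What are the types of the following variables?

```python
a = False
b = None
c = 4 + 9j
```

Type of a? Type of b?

a is bool; b is NoneType

bool, NoneType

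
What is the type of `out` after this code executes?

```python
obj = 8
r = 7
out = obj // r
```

int // int returns int (8 // 7 = 1)

int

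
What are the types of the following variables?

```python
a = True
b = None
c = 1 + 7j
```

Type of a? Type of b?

a is bool; b is NoneType

bool, NoneType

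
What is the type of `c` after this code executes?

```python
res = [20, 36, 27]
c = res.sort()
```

list.sort() returns None (sorts in place)

NoneType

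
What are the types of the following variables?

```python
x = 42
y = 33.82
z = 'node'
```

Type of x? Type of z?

x is int; z is str

int, str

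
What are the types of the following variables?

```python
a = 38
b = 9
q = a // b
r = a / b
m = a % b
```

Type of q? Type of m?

int // int returns int; int % int returns int

int, int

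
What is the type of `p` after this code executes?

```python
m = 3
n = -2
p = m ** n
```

int ** negative int returns float

float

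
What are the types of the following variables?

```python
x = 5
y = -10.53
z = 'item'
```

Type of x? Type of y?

x is int; y is float

int, float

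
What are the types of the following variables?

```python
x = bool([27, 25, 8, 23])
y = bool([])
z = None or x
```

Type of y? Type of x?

bool() returns bool; bool() returns bool

bool, bool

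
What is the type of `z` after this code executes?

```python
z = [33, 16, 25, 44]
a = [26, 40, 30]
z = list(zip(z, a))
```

list(zip(...)) returns a list of tuples

list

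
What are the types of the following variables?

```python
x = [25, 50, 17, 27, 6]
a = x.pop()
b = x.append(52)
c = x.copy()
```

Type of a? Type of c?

list.pop() returns the element (int); list.copy() returns list

int, list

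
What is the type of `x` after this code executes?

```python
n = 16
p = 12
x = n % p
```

int % int returns int (16 % 12 = 4)

int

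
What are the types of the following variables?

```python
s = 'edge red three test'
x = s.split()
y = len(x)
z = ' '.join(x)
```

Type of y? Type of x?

len() returns int; str.split() returns list

int, list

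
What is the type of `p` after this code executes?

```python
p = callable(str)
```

callable() returns bool

bool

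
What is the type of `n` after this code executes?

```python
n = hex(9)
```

hex() returns str representation

str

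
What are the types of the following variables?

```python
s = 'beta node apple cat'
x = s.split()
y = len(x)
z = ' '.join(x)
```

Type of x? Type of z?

str.split() returns list; str.join() returns str

list, str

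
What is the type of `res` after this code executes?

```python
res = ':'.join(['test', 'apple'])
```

str.join() returns str

str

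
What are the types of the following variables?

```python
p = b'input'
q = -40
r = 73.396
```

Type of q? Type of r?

q is int; r is float

int, float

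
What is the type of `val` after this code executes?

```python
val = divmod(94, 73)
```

divmod() returns a tuple (quotient, remainder)

tuple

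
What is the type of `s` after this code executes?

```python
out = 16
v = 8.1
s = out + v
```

int + float returns float (16 + 8.1 = 24.1)

float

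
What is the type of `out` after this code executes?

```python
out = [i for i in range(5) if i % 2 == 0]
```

A list comprehension [...] produces a list

list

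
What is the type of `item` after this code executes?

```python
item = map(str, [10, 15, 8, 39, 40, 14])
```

map() returns a map iterator object

map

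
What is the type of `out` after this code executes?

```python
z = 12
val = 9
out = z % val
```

int % int returns int (12 % 9 = 3)

int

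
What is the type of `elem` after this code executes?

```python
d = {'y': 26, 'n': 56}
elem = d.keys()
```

.keys() returns a dict_keys view object

dict_keys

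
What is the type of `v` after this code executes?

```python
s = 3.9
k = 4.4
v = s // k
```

float // float returns float (floor division preserves float type)

float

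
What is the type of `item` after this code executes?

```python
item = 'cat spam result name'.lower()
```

str.lower() returns str

str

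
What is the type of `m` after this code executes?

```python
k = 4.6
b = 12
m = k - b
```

float - int returns float (4.6 - 12 = -7.4)

float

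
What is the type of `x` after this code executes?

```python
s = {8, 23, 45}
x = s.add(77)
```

set.add() returns None (mutates in place)

NoneType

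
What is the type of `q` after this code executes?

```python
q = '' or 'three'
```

'or' returns first truthy value ('three', which is str)

str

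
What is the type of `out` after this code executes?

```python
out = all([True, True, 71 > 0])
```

all() returns bool

bool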